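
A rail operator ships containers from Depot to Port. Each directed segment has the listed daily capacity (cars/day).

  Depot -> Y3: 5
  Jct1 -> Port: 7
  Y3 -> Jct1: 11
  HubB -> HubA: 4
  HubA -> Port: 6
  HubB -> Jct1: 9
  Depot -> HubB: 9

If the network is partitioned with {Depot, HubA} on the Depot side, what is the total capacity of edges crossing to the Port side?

20

Edges leaving {Depot, HubA}: Depot→HubB (9), Depot→Y3 (5), HubA→Port (6).
Cut capacity = 9 + 5 + 6 = 20.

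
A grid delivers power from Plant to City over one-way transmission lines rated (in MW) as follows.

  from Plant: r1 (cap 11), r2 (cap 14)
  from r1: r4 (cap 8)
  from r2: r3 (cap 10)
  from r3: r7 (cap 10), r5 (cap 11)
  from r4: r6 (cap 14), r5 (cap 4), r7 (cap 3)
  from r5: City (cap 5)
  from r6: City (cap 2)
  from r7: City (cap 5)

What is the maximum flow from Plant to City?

Augment Plant→r1→r4→r5→City: bottleneck 4, flow now 4.
Augment Plant→r1→r4→r6→City: bottleneck 2, flow now 6.
Augment Plant→r1→r4→r7→City: bottleneck 2, flow now 8.
Augment Plant→r2→r3→r5→City: bottleneck 1, flow now 9.
Augment Plant→r2→r3→r7→City: bottleneck 3, flow now 12.
No augmenting path remains; maximum flow = 12.
In the residual graph, reachable from Plant: {Plant, r1, r2, r3, r4, r5, r6, r7}.
Min-cut edges: r5→City (5), r6→City (2), r7→City (5); capacity 5 + 2 + 5 = 12.
This cut is saturated, so no flow can exceed 12.

12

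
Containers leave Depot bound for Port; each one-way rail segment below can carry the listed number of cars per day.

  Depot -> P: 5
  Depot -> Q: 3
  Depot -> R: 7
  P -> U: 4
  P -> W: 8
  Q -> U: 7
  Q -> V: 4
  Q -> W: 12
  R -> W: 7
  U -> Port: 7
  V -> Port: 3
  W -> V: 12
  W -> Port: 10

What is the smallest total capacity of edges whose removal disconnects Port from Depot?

Augment Depot→P→U→Port: bottleneck 4, flow now 4.
Augment Depot→P→W→Port: bottleneck 1, flow now 5.
Augment Depot→Q→U→Port: bottleneck 3, flow now 8.
Augment Depot→R→W→Port: bottleneck 7, flow now 15.
No augmenting path remains; maximum flow = 15.
By max-flow min-cut, the minimum cut capacity equals the max flow.
In the residual graph, reachable from Depot: {Depot}.
Min-cut edges: Depot→P (5), Depot→Q (3), Depot→R (7); capacity 5 + 3 + 7 = 15.

15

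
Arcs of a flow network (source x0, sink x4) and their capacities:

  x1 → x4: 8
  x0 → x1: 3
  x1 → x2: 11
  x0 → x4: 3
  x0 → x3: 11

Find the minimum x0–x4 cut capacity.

Augment x0→x4: bottleneck 3, flow now 3.
Augment x0→x1→x4: bottleneck 3, flow now 6.
No augmenting path remains; maximum flow = 6.
By max-flow min-cut, the minimum cut capacity equals the max flow.
In the residual graph, reachable from x0: {x0, x3}.
Min-cut edges: x0→x1 (3), x0→x4 (3); capacity 3 + 3 = 6.

6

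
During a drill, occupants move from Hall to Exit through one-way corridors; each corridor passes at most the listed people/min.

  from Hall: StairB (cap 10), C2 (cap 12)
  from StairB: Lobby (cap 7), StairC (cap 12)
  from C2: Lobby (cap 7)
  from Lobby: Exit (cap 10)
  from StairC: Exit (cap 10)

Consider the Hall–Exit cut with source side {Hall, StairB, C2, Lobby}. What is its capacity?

Edges leaving {Hall, StairB, C2, Lobby}: StairB→StairC (12), Lobby→Exit (10).
Cut capacity = 12 + 10 = 22.

22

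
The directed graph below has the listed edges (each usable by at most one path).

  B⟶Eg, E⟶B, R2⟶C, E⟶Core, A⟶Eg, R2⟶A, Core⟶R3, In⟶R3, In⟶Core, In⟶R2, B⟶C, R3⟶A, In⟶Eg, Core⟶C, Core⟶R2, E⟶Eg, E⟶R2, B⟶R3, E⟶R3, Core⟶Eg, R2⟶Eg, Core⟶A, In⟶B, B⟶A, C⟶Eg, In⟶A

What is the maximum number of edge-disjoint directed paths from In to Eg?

5

Assign every edge capacity 1; by Menger, the answer equals the max flow.
Path In→Eg (+1); total 1.
Path In→Core→Eg (+1); total 2.
Path In→B→Eg (+1); total 3.
Path In→R2→Eg (+1); total 4.
Path In→A→Eg (+1); total 5.
No residual In→Eg path; max flow = 5.
Certifying cut of size 5: {A→Eg, In→B, In→Core, In→Eg, In→R2}.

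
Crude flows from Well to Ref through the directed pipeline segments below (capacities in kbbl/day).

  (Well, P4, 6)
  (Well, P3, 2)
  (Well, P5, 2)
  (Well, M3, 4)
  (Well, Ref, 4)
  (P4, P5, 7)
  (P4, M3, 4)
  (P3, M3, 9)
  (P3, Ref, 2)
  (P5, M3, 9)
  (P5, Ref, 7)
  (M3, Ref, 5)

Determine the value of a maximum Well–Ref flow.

18

Augment Well→Ref: bottleneck 4, flow now 4.
Augment Well→P3→Ref: bottleneck 2, flow now 6.
Augment Well→P5→Ref: bottleneck 2, flow now 8.
Augment Well→M3→Ref: bottleneck 4, flow now 12.
Augment Well→P4→P5→Ref: bottleneck 5, flow now 17.
Augment Well→P4→M3→Ref: bottleneck 1, flow now 18.
No augmenting path remains; maximum flow = 18.
In the residual graph, reachable from Well: {Well}.
Min-cut edges: Well→P4 (6), Well→P3 (2), Well→P5 (2), Well→M3 (4), Well→Ref (4); capacity 6 + 2 + 2 + 4 + 4 = 18.
This cut is saturated, so no flow can exceed 18.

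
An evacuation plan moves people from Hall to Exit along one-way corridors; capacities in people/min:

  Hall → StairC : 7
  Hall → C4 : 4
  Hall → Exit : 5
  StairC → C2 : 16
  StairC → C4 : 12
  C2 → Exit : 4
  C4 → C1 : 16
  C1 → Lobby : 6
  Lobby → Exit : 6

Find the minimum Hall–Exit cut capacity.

Augment Hall→Exit: bottleneck 5, flow now 5.
Augment Hall→StairC→C2→Exit: bottleneck 4, flow now 9.
Augment Hall→C4→C1→Lobby→Exit: bottleneck 4, flow now 13.
Augment Hall→StairC→C4→C1→Lobby→Exit: bottleneck 2, flow now 15.
No augmenting path remains; maximum flow = 15.
By max-flow min-cut, the minimum cut capacity equals the max flow.
In the residual graph, reachable from Hall: {Hall, StairC, C2, C4, C1}.
Min-cut edges: Hall→Exit (5), C2→Exit (4), C1→Lobby (6); capacity 5 + 4 + 6 = 15.

15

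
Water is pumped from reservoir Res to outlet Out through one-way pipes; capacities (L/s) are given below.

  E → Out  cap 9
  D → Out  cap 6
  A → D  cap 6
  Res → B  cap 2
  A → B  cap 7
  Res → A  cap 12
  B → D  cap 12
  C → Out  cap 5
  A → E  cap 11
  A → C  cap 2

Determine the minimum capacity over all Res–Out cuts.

14

Augment Res→A→C→Out: bottleneck 2, flow now 2.
Augment Res→A→D→Out: bottleneck 6, flow now 8.
Augment Res→A→E→Out: bottleneck 4, flow now 12.
Augment Res→B→D→A→E→Out: bottleneck 2, flow now 14. (uses reverse residual edge)
No augmenting path remains; maximum flow = 14.
By max-flow min-cut, the minimum cut capacity equals the max flow.
In the residual graph, reachable from Res: {Res}.
Min-cut edges: Res→A (12), Res→B (2); capacity 12 + 2 = 14.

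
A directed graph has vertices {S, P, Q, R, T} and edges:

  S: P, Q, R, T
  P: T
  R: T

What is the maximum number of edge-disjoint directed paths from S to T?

3

Assign every edge capacity 1; by Menger, the answer equals the max flow.
Path S→T (+1); total 1.
Path S→P→T (+1); total 2.
Path S→R→T (+1); total 3.
No residual S→T path; max flow = 3.
Certifying cut of size 3: {S→P, S→R, S→T}.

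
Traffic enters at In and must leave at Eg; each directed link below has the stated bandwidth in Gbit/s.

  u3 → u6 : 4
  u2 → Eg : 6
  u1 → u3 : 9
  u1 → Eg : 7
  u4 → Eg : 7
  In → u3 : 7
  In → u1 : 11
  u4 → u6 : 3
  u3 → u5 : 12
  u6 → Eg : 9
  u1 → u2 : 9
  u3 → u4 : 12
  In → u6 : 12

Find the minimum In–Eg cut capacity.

27

Augment In→u1→Eg: bottleneck 7, flow now 7.
Augment In→u6→Eg: bottleneck 9, flow now 16.
Augment In→u1→u2→Eg: bottleneck 4, flow now 20.
Augment In→u3→u4→Eg: bottleneck 7, flow now 27.
No augmenting path remains; maximum flow = 27.
By max-flow min-cut, the minimum cut capacity equals the max flow.
In the residual graph, reachable from In: {In, u6}.
Min-cut edges: In→u1 (11), In→u3 (7), u6→Eg (9); capacity 11 + 7 + 9 = 27.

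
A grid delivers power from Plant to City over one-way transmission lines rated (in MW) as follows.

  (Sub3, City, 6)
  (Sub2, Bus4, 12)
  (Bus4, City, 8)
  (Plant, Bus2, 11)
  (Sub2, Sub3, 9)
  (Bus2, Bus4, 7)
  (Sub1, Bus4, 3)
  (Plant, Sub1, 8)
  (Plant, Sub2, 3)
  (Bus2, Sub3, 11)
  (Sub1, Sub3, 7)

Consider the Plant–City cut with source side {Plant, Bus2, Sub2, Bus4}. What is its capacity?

36

Edges leaving {Plant, Bus2, Sub2, Bus4}: Plant→Sub1 (8), Bus2→Sub3 (11), Sub2→Sub3 (9), Bus4→City (8).
Cut capacity = 8 + 11 + 9 + 8 = 36.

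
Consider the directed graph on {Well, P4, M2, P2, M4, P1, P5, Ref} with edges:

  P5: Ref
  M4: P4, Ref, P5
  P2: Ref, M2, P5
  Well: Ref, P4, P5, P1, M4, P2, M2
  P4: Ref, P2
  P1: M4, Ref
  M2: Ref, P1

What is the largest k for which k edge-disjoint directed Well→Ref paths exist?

7

Assign every edge capacity 1; by Menger, the answer equals the max flow.
Path Well→Ref (+1); total 1.
Path Well→P4→Ref (+1); total 2.
Path Well→M2→Ref (+1); total 3.
Path Well→P2→Ref (+1); total 4.
Path Well→M4→Ref (+1); total 5.
Path Well→P1→Ref (+1); total 6.
Path Well→P5→Ref (+1); total 7.
No residual Well→Ref path; max flow = 7.
Certifying cut of size 7: {Well→M2, Well→M4, Well→P1, Well→P2, Well→P4, Well→P5, Well→Ref}.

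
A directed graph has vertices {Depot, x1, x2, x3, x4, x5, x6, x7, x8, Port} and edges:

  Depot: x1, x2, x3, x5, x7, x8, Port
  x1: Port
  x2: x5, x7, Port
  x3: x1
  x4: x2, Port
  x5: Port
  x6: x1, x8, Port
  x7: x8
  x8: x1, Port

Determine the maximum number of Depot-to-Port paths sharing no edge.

Assign every edge capacity 1; by Menger, the answer equals the max flow.
Path Depot→Port (+1); total 1.
Path Depot→x1→Port (+1); total 2.
Path Depot→x2→Port (+1); total 3.
Path Depot→x5→Port (+1); total 4.
Path Depot→x8→Port (+1); total 5.
No residual Depot→Port path; max flow = 5.
Certifying cut of size 5: {Depot→Port, Depot→x2, Depot→x5, x1→Port, x8→Port}.

5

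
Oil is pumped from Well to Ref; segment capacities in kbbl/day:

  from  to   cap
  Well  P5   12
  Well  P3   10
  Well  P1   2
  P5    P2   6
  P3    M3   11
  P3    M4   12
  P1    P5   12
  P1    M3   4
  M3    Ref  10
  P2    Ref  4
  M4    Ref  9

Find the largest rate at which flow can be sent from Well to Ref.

16

Augment Well→P5→P2→Ref: bottleneck 4, flow now 4.
Augment Well→P3→M3→Ref: bottleneck 10, flow now 14.
Augment Well→P1→M3→P3→M4→Ref: bottleneck 2, flow now 16. (uses reverse residual edge)
No augmenting path remains; maximum flow = 16.
In the residual graph, reachable from Well: {Well, P5, P2}.
Min-cut edges: Well→P3 (10), Well→P1 (2), P2→Ref (4); capacity 10 + 2 + 4 = 16.
This cut is saturated, so no flow can exceed 16.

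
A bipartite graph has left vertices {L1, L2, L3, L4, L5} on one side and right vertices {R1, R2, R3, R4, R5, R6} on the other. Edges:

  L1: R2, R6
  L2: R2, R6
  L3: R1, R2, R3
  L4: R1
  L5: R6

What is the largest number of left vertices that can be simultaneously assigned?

4

Unit-capacity flow: source→left, listed edges, right→sink; max matching = max flow.
Augmenting path L1→R2 (+1); matched 1.
Augmenting path L2→R6 (+1); matched 2.
Augmenting path L3→R1 (+1); matched 3.
Augmenting path L4→R1→L3→R3 (+1); matched 4.
No augmenting path remains; maximum matching = 4.
König certificate: {L3, L4, R2, R6} is a vertex cover of size 4 (every listed pair touches it), so no matching can be larger.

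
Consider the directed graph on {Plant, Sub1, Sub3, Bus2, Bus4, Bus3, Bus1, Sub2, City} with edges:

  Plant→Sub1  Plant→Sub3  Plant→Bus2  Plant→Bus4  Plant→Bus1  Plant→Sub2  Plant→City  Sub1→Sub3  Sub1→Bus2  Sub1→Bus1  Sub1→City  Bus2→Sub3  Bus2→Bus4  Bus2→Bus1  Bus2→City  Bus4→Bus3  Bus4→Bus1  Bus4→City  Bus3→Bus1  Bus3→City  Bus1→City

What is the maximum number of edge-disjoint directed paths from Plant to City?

Assign every edge capacity 1; by Menger, the answer equals the max flow.
Path Plant→City (+1); total 1.
Path Plant→Sub1→City (+1); total 2.
Path Plant→Bus2→City (+1); total 3.
Path Plant→Bus4→City (+1); total 4.
Path Plant→Bus1→City (+1); total 5.
No residual Plant→City path; max flow = 5.
Certifying cut of size 5: {Plant→Bus1, Plant→Bus2, Plant→Bus4, Plant→City, Plant→Sub1}.

5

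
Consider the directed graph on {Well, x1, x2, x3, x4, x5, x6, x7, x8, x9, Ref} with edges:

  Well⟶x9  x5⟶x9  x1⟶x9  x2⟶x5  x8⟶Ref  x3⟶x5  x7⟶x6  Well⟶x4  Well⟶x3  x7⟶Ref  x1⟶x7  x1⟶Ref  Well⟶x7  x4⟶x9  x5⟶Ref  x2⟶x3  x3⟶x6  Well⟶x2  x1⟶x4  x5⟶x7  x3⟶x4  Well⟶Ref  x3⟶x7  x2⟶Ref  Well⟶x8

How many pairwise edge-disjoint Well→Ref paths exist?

5

Assign every edge capacity 1; by Menger, the answer equals the max flow.
Path Well→Ref (+1); total 1.
Path Well→x2→Ref (+1); total 2.
Path Well→x7→Ref (+1); total 3.
Path Well→x8→Ref (+1); total 4.
Path Well→x3→x5→Ref (+1); total 5.
No residual Well→Ref path; max flow = 5.
Certifying cut of size 5: {Well→Ref, Well→x2, Well→x3, Well→x7, Well→x8}.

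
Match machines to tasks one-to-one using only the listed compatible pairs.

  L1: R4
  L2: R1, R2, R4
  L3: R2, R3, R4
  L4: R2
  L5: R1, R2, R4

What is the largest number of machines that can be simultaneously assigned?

Unit-capacity flow: source→left, listed edges, right→sink; max matching = max flow.
Augmenting path L1→R4 (+1); matched 1.
Augmenting path L2→R1 (+1); matched 2.
Augmenting path L3→R2 (+1); matched 3.
Augmenting path L4→R2→L3→R3 (+1); matched 4.
No augmenting path remains; maximum matching = 4.
König certificate: {L3, R1, R2, R4} is a vertex cover of size 4 (every listed pair touches it), so no matching can be larger.

4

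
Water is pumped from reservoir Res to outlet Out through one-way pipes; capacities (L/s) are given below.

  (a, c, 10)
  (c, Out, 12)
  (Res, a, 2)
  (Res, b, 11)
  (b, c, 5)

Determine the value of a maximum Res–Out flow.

7

Augment Res→a→c→Out: bottleneck 2, flow now 2.
Augment Res→b→c→Out: bottleneck 5, flow now 7.
No augmenting path remains; maximum flow = 7.
In the residual graph, reachable from Res: {Res, b}.
Min-cut edges: Res→a (2), b→c (5); capacity 2 + 5 = 7.
This cut is saturated, so no flow can exceed 7.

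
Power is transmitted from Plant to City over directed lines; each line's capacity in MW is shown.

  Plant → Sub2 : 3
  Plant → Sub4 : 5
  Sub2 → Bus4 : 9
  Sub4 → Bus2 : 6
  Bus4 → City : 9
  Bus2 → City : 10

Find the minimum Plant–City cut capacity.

Augment Plant→Sub2→Bus4→City: bottleneck 3, flow now 3.
Augment Plant→Sub4→Bus2→City: bottleneck 5, flow now 8.
No augmenting path remains; maximum flow = 8.
By max-flow min-cut, the minimum cut capacity equals the max flow.
In the residual graph, reachable from Plant: {Plant}.
Min-cut edges: Plant→Sub2 (3), Plant→Sub4 (5); capacity 3 + 5 = 8.

8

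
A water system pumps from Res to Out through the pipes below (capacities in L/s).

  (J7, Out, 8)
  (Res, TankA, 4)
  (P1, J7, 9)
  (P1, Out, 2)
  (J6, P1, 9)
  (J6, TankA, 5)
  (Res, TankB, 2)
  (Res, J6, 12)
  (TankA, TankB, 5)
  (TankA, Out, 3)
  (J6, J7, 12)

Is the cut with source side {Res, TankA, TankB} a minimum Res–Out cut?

Given cut capacity: 12 + 3 = 15.
Augment Res→TankA→Out: bottleneck 3, flow now 3.
Augment Res→J6→P1→Out: bottleneck 2, flow now 5.
Augment Res→J6→J7→Out: bottleneck 8, flow now 13.
No augmenting path remains; maximum flow = 13.
In the residual graph, reachable from Res: {Res, J6, P1, TankA, TankB, J7}.
Min-cut edges: P1→Out (2), TankA→Out (3), J7→Out (8); capacity 2 + 3 + 8 = 13.
Cut capacity 15 exceeds the max flow 13, so it is not minimum.

No — its capacity is 15, but the minimum cut has capacity 13.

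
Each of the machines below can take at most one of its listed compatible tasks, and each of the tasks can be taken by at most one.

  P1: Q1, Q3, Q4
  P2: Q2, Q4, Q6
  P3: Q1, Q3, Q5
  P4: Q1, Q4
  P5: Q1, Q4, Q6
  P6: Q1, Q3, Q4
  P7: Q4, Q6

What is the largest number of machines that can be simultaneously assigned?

6

Unit-capacity flow: source→left, listed edges, right→sink; max matching = max flow.
Augmenting path P1→Q1 (+1); matched 1.
Augmenting path P2→Q2 (+1); matched 2.
Augmenting path P3→Q3 (+1); matched 3.
Augmenting path P4→Q4 (+1); matched 4.
Augmenting path P5→Q6 (+1); matched 5.
Augmenting path P6→Q3→P3→Q5 (+1); matched 6.
No augmenting path remains; maximum matching = 6.
König certificate: {P2, P3, Q1, Q3, Q4, Q6} is a vertex cover of size 6 (every listed pair touches it), so no matching can be larger.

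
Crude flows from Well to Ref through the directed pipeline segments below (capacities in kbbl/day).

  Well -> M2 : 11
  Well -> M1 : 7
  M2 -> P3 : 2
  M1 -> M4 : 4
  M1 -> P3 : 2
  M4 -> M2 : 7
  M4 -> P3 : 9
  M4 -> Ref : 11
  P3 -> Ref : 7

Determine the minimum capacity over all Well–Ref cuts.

Augment Well→M2→P3→Ref: bottleneck 2, flow now 2.
Augment Well→M1→M4→Ref: bottleneck 4, flow now 6.
Augment Well→M1→P3→Ref: bottleneck 2, flow now 8.
No augmenting path remains; maximum flow = 8.
By max-flow min-cut, the minimum cut capacity equals the max flow.
In the residual graph, reachable from Well: {Well, M2, M1}.
Min-cut edges: M2→P3 (2), M1→M4 (4), M1→P3 (2); capacity 2 + 4 + 2 = 8.

8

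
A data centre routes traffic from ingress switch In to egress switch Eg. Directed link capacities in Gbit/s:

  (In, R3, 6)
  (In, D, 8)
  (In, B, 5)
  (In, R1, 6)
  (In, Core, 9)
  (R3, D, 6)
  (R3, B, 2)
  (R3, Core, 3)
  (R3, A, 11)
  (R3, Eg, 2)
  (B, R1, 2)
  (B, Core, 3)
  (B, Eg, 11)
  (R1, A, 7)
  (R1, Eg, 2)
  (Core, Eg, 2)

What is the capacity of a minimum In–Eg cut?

Augment In→R3→Eg: bottleneck 2, flow now 2.
Augment In→B→Eg: bottleneck 5, flow now 7.
Augment In→R1→Eg: bottleneck 2, flow now 9.
Augment In→Core→Eg: bottleneck 2, flow now 11.
Augment In→R3→B→Eg: bottleneck 2, flow now 13.
No augmenting path remains; maximum flow = 13.
By max-flow min-cut, the minimum cut capacity equals the max flow.
In the residual graph, reachable from In: {In, R3, D, R1, Core, A}.
Min-cut edges: In→B (5), R3→B (2), R3→Eg (2), R1→Eg (2), Core→Eg (2); capacity 5 + 2 + 2 + 2 + 2 = 13.

13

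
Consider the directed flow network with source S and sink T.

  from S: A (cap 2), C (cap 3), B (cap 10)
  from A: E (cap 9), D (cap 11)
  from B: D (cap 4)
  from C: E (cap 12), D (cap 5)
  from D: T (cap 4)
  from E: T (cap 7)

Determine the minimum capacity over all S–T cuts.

9

Augment S→A→D→T: bottleneck 2, flow now 2.
Augment S→B→D→T: bottleneck 2, flow now 4.
Augment S→C→E→T: bottleneck 3, flow now 7.
Augment S→B→D→A→E→T: bottleneck 2, flow now 9. (uses reverse residual edge)
No augmenting path remains; maximum flow = 9.
By max-flow min-cut, the minimum cut capacity equals the max flow.
In the residual graph, reachable from S: {S, B}.
Min-cut edges: S→A (2), S→C (3), B→D (4); capacity 2 + 3 + 4 = 9.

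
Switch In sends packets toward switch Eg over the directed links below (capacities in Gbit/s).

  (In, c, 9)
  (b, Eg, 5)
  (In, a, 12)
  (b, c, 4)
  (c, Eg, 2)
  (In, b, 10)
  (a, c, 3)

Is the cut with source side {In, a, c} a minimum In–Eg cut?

No — its capacity is 12, but the minimum cut has capacity 7.

Given cut capacity: 10 + 2 = 12.
Augment In→b→Eg: bottleneck 5, flow now 5.
Augment In→c→Eg: bottleneck 2, flow now 7.
No augmenting path remains; maximum flow = 7.
In the residual graph, reachable from In: {In, a, b, c}.
Min-cut edges: b→Eg (5), c→Eg (2); capacity 5 + 2 = 7.
Cut capacity 12 exceeds the max flow 7, so it is not minimum.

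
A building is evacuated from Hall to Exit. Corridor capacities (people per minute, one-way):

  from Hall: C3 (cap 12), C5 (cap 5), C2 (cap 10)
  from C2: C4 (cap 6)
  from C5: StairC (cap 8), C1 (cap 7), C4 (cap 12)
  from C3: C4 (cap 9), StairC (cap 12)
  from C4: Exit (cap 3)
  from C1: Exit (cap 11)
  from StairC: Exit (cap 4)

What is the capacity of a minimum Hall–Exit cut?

Augment Hall→C2→C4→Exit: bottleneck 3, flow now 3.
Augment Hall→C5→C1→Exit: bottleneck 5, flow now 8.
Augment Hall→C3→StairC→Exit: bottleneck 4, flow now 12.
No augmenting path remains; maximum flow = 12.
By max-flow min-cut, the minimum cut capacity equals the max flow.
In the residual graph, reachable from Hall: {Hall, C2, C3, C4, StairC}.
Min-cut edges: Hall→C5 (5), C4→Exit (3), StairC→Exit (4); capacity 5 + 3 + 4 = 12.

12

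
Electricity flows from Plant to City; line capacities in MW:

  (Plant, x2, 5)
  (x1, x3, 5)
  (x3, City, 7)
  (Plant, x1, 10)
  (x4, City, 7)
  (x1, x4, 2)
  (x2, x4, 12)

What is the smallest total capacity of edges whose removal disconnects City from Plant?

12

Augment Plant→x1→x3→City: bottleneck 5, flow now 5.
Augment Plant→x1→x4→City: bottleneck 2, flow now 7.
Augment Plant→x2→x4→City: bottleneck 5, flow now 12.
No augmenting path remains; maximum flow = 12.
By max-flow min-cut, the minimum cut capacity equals the max flow.
In the residual graph, reachable from Plant: {Plant, x1}.
Min-cut edges: Plant→x2 (5), x1→x3 (5), x1→x4 (2); capacity 5 + 5 + 2 = 12.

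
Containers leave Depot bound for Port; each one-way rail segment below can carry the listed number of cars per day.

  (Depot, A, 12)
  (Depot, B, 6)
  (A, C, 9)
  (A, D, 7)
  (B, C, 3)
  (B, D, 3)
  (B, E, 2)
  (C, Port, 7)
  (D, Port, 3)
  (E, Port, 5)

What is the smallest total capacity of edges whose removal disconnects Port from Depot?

Augment Depot→A→C→Port: bottleneck 7, flow now 7.
Augment Depot→A→D→Port: bottleneck 3, flow now 10.
Augment Depot→B→E→Port: bottleneck 2, flow now 12.
No augmenting path remains; maximum flow = 12.
By max-flow min-cut, the minimum cut capacity equals the max flow.
In the residual graph, reachable from Depot: {Depot, A, B, C, D}.
Min-cut edges: B→E (2), C→Port (7), D→Port (3); capacity 2 + 7 + 3 = 12.

12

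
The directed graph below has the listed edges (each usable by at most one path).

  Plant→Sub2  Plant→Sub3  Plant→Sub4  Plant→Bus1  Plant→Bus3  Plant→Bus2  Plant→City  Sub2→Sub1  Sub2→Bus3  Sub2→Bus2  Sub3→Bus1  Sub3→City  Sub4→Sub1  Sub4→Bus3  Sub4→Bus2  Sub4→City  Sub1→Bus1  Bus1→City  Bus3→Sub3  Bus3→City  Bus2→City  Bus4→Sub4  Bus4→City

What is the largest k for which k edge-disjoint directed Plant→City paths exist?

6

Assign every edge capacity 1; by Menger, the answer equals the max flow.
Path Plant→City (+1); total 1.
Path Plant→Sub3→City (+1); total 2.
Path Plant→Sub4→City (+1); total 3.
Path Plant→Bus1→City (+1); total 4.
Path Plant→Bus3→City (+1); total 5.
Path Plant→Bus2→City (+1); total 6.
No residual Plant→City path; max flow = 6.
Certifying cut of size 6: {Bus1→City, Bus2→City, Bus3→City, Plant→City, Plant→Sub4, Sub3→City}.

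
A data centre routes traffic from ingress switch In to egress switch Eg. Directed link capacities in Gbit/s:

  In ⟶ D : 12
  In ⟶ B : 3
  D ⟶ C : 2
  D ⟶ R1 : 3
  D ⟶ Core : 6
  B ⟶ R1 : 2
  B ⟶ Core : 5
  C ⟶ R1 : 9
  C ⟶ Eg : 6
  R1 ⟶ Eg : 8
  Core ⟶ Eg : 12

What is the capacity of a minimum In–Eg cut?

Augment In→D→C→Eg: bottleneck 2, flow now 2.
Augment In→D→R1→Eg: bottleneck 3, flow now 5.
Augment In→D→Core→Eg: bottleneck 6, flow now 11.
Augment In→B→R1→Eg: bottleneck 2, flow now 13.
Augment In→B→Core→Eg: bottleneck 1, flow now 14.
No augmenting path remains; maximum flow = 14.
By max-flow min-cut, the minimum cut capacity equals the max flow.
In the residual graph, reachable from In: {In, D}.
Min-cut edges: In→B (3), D→C (2), D→R1 (3), D→Core (6); capacity 3 + 2 + 3 + 6 = 14.

14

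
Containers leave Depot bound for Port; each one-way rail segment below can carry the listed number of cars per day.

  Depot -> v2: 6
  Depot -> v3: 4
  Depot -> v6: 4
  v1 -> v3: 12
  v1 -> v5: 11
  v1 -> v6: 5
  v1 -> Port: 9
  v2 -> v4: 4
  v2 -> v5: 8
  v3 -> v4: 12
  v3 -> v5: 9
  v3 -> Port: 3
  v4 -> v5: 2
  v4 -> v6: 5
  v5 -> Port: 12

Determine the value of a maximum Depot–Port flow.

10

Augment Depot→v3→Port: bottleneck 3, flow now 3.
Augment Depot→v2→v5→Port: bottleneck 6, flow now 9.
Augment Depot→v3→v5→Port: bottleneck 1, flow now 10.
No augmenting path remains; maximum flow = 10.
In the residual graph, reachable from Depot: {Depot, v6}.
Min-cut edges: Depot→v2 (6), Depot→v3 (4); capacity 6 + 4 = 10.
This cut is saturated, so no flow can exceed 10.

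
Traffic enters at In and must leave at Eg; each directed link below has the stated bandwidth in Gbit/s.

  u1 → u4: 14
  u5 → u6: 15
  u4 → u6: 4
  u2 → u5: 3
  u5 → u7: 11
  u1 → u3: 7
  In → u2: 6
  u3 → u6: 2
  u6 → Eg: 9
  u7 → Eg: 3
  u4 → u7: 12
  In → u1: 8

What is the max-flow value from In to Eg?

Augment In→u1→u3→u6→Eg: bottleneck 2, flow now 2.
Augment In→u1→u4→u6→Eg: bottleneck 4, flow now 6.
Augment In→u1→u4→u7→Eg: bottleneck 2, flow now 8.
Augment In→u2→u5→u6→Eg: bottleneck 3, flow now 11.
No augmenting path remains; maximum flow = 11.
In the residual graph, reachable from In: {In, u2}.
Min-cut edges: In→u1 (8), u2→u5 (3); capacity 8 + 3 = 11.
This cut is saturated, so no flow can exceed 11.

11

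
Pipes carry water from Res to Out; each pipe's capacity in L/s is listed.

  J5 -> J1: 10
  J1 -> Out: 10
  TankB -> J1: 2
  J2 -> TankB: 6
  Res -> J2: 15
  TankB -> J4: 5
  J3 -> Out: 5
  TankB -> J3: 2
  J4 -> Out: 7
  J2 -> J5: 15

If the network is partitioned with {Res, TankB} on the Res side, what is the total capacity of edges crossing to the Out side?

24

Edges leaving {Res, TankB}: Res→J2 (15), TankB→J3 (2), TankB→J1 (2), TankB→J4 (5).
Cut capacity = 15 + 2 + 2 + 5 = 24.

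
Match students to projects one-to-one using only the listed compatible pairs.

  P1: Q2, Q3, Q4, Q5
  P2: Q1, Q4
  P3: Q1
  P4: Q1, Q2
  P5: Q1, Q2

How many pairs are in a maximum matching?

Unit-capacity flow: source→left, listed edges, right→sink; max matching = max flow.
Augmenting path P1→Q2 (+1); matched 1.
Augmenting path P2→Q1 (+1); matched 2.
Augmenting path P3→Q1→P2→Q4 (+1); matched 3.
Augmenting path P4→Q2→P1→Q3 (+1); matched 4.
No augmenting path remains; maximum matching = 4.
König certificate: {P1, P2, Q1, Q2} is a vertex cover of size 4 (every listed pair touches it), so no matching can be larger.

4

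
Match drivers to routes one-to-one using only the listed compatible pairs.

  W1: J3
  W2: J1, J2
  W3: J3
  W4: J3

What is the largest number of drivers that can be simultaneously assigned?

2

Unit-capacity flow: source→left, listed edges, right→sink; max matching = max flow.
Augmenting path W1→J3 (+1); matched 1.
Augmenting path W2→J1 (+1); matched 2.
No augmenting path remains; maximum matching = 2.
König certificate: {W2, J3} is a vertex cover of size 2 (every listed pair touches it), so no matching can be larger.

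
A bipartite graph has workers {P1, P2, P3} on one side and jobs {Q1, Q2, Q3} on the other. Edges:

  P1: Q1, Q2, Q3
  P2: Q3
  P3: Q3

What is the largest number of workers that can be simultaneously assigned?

2

Unit-capacity flow: source→left, listed edges, right→sink; max matching = max flow.
Augmenting path P1→Q1 (+1); matched 1.
Augmenting path P2→Q3 (+1); matched 2.
No augmenting path remains; maximum matching = 2.
König certificate: {P1, Q3} is a vertex cover of size 2 (every listed pair touches it), so no matching can be larger.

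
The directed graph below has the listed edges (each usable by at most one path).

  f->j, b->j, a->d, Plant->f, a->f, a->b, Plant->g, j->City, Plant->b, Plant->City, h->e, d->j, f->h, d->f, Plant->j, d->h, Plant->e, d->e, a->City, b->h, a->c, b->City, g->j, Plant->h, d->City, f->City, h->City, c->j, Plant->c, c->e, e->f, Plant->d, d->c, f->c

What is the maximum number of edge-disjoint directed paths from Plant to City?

6

Assign every edge capacity 1; by Menger, the answer equals the max flow.
Path Plant→City (+1); total 1.
Path Plant→b→City (+1); total 2.
Path Plant→d→City (+1); total 3.
Path Plant→f→City (+1); total 4.
Path Plant→h→City (+1); total 5.
Path Plant→j→City (+1); total 6.
No residual Plant→City path; max flow = 6.
Certifying cut of size 6: {Plant→City, Plant→b, Plant→d, f→City, h→City, j→City}.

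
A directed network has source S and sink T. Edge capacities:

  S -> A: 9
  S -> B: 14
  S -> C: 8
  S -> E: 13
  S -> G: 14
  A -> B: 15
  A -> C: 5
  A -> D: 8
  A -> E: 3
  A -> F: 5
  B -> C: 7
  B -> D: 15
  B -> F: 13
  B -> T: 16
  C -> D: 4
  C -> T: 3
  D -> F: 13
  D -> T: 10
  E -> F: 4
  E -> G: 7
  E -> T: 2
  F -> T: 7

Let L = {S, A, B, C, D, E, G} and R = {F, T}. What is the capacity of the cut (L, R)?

Edges leaving {S, A, B, C, D, E, G}: A→F (5), B→F (13), B→T (16), C→T (3), D→F (13), D→T (10), E→F (4), E→T (2).
Cut capacity = 5 + 13 + 16 + 3 + 13 + 10 + 4 + 2 = 66.

66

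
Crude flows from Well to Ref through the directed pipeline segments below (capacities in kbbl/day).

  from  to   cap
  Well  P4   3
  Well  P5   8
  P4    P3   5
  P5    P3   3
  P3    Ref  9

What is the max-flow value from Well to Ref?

6

Augment Well→P4→P3→Ref: bottleneck 3, flow now 3.
Augment Well→P5→P3→Ref: bottleneck 3, flow now 6.
No augmenting path remains; maximum flow = 6.
In the residual graph, reachable from Well: {Well, P5}.
Min-cut edges: Well→P4 (3), P5→P3 (3); capacity 3 + 3 = 6.
This cut is saturated, so no flow can exceed 6.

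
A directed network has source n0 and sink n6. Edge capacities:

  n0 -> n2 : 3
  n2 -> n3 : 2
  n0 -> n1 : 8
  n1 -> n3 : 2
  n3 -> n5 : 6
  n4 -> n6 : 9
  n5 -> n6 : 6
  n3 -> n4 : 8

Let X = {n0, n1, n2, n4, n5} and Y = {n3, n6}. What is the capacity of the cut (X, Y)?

19

Edges leaving {n0, n1, n2, n4, n5}: n1→n3 (2), n2→n3 (2), n4→n6 (9), n5→n6 (6).
Cut capacity = 2 + 2 + 9 + 6 = 19.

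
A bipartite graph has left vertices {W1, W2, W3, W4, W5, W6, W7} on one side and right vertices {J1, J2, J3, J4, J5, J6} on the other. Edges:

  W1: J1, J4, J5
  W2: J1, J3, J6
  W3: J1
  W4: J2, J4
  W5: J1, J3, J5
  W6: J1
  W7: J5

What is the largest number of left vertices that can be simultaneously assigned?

Unit-capacity flow: source→left, listed edges, right→sink; max matching = max flow.
Augmenting path W1→J1 (+1); matched 1.
Augmenting path W2→J3 (+1); matched 2.
Augmenting path W4→J2 (+1); matched 3.
Augmenting path W5→J5 (+1); matched 4.
Augmenting path W3→J1→W1→J4 (+1); matched 5.
Augmenting path W7→J5→W5→J3→W2→J6 (+1); matched 6.
No augmenting path remains; maximum matching = 6.
König certificate: {W1, W2, W4, W5, W7, J1} is a vertex cover of size 6 (every listed pair touches it), so no matching can be larger.

6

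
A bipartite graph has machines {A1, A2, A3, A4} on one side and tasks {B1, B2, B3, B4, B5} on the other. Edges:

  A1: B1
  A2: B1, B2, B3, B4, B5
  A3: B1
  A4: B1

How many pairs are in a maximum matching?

Unit-capacity flow: source→left, listed edges, right→sink; max matching = max flow.
Augmenting path A1→B1 (+1); matched 1.
Augmenting path A2→B2 (+1); matched 2.
No augmenting path remains; maximum matching = 2.
König certificate: {A2, B1} is a vertex cover of size 2 (every listed pair touches it), so no matching can be larger.

2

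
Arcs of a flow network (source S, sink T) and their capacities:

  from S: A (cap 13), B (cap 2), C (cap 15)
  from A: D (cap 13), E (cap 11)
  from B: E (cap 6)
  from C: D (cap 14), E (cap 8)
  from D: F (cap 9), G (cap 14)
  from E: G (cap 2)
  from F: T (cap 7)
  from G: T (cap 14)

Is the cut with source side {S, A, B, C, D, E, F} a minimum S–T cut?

No — its capacity is 23, but the minimum cut has capacity 21.

Given cut capacity: 14 + 2 + 7 = 23.
Augment S→A→D→F→T: bottleneck 7, flow now 7.
Augment S→A→D→G→T: bottleneck 6, flow now 13.
Augment S→B→E→G→T: bottleneck 2, flow now 15.
Augment S→C→D→G→T: bottleneck 6, flow now 21.
No augmenting path remains; maximum flow = 21.
In the residual graph, reachable from S: {S, A, B, C, D, E, F, G}.
Min-cut edges: F→T (7), G→T (14); capacity 7 + 14 = 21.
Cut capacity 23 exceeds the max flow 21, so it is not minimum.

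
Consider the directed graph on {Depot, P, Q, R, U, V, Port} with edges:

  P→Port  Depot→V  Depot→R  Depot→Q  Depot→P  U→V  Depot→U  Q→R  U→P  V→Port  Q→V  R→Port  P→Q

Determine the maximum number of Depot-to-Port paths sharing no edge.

Assign every edge capacity 1; by Menger, the answer equals the max flow.
Path Depot→P→Port (+1); total 1.
Path Depot→R→Port (+1); total 2.
Path Depot→V→Port (+1); total 3.
No residual Depot→Port path; max flow = 3.
Certifying cut of size 3: {P→Port, R→Port, V→Port}.

3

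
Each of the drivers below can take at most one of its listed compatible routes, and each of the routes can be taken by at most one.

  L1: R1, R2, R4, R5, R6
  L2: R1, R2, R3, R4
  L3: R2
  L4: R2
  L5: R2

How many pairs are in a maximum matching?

3

Unit-capacity flow: source→left, listed edges, right→sink; max matching = max flow.
Augmenting path L1→R1 (+1); matched 1.
Augmenting path L2→R2 (+1); matched 2.
Augmenting path L3→R2→L2→R3 (+1); matched 3.
No augmenting path remains; maximum matching = 3.
König certificate: {L1, L2, R2} is a vertex cover of size 3 (every listed pair touches it), so no matching can be larger.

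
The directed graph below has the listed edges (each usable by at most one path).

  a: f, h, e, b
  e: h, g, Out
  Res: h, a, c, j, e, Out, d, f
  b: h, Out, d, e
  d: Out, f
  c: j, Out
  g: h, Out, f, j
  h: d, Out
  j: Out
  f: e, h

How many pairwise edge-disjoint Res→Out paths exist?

8

Assign every edge capacity 1; by Menger, the answer equals the max flow.
Path Res→Out (+1); total 1.
Path Res→c→Out (+1); total 2.
Path Res→d→Out (+1); total 3.
Path Res→e→Out (+1); total 4.
Path Res→h→Out (+1); total 5.
Path Res→j→Out (+1); total 6.
Path Res→a→b→Out (+1); total 7.
Path Res→f→e→g→Out (+1); total 8.
No residual Res→Out path; max flow = 8.
Certifying cut of size 8: {Res→Out, Res→a, Res→c, Res→d, Res→e, Res→f, Res→h, Res→j}.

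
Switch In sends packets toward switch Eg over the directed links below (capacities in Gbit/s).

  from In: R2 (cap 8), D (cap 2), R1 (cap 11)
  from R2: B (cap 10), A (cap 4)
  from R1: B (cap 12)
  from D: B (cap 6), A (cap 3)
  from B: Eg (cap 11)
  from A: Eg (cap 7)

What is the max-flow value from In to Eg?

17

Augment In→R2→B→Eg: bottleneck 8, flow now 8.
Augment In→R1→B→Eg: bottleneck 3, flow now 11.
Augment In→D→A→Eg: bottleneck 2, flow now 13.
Augment In→R1→B→R2→A→Eg: bottleneck 4, flow now 17. (uses reverse residual edge)
No augmenting path remains; maximum flow = 17.
In the residual graph, reachable from In: {In, R2, R1, B}.
Min-cut edges: In→D (2), R2→A (4), B→Eg (11); capacity 2 + 4 + 11 = 17.
This cut is saturated, so no flow can exceed 17.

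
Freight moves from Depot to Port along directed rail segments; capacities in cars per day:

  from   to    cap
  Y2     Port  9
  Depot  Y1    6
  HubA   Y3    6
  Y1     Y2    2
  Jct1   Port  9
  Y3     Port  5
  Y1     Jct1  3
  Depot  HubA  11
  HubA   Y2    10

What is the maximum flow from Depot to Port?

16

Augment Depot→Y1→Y2→Port: bottleneck 2, flow now 2.
Augment Depot→Y1→Jct1→Port: bottleneck 3, flow now 5.
Augment Depot→HubA→Y3→Port: bottleneck 5, flow now 10.
Augment Depot→HubA→Y2→Port: bottleneck 6, flow now 16.
No augmenting path remains; maximum flow = 16.
In the residual graph, reachable from Depot: {Depot, Y1}.
Min-cut edges: Depot→HubA (11), Y1→Y2 (2), Y1→Jct1 (3); capacity 11 + 2 + 3 = 16.
This cut is saturated, so no flow can exceed 16.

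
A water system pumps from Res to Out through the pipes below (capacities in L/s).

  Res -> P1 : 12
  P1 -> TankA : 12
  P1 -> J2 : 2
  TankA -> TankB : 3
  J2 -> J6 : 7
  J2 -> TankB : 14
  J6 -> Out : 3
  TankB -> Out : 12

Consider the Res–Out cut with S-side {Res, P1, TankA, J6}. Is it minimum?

Given cut capacity: 2 + 3 + 3 = 8.
Augment Res→P1→TankA→TankB→Out: bottleneck 3, flow now 3.
Augment Res→P1→J2→J6→Out: bottleneck 2, flow now 5.
No augmenting path remains; maximum flow = 5.
In the residual graph, reachable from Res: {Res, P1, TankA}.
Min-cut edges: P1→J2 (2), TankA→TankB (3); capacity 2 + 3 = 5.
Cut capacity 8 exceeds the max flow 5, so it is not minimum.

No — its capacity is 8, but the minimum cut has capacity 5.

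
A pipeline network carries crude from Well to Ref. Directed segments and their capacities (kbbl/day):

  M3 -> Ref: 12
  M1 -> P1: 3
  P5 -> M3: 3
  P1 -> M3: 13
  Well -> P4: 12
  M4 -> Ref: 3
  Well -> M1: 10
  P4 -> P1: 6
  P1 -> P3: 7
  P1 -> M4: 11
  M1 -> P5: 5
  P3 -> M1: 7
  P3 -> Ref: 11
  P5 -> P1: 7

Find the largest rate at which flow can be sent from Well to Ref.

14

Augment Well→M1→P1→P3→Ref: bottleneck 3, flow now 3.
Augment Well→M1→P5→M3→Ref: bottleneck 3, flow now 6.
Augment Well→P4→P1→P3→Ref: bottleneck 4, flow now 10.
Augment Well→P4→P1→M4→Ref: bottleneck 2, flow now 12.
Augment Well→M1→P5→P1→M4→Ref: bottleneck 1, flow now 13.
Augment Well→M1→P5→P1→M3→Ref: bottleneck 1, flow now 14.
No augmenting path remains; maximum flow = 14.
In the residual graph, reachable from Well: {Well, M1, P4}.
Min-cut edges: M1→P1 (3), M1→P5 (5), P4→P1 (6); capacity 3 + 5 + 6 = 14.
This cut is saturated, so no flow can exceed 14.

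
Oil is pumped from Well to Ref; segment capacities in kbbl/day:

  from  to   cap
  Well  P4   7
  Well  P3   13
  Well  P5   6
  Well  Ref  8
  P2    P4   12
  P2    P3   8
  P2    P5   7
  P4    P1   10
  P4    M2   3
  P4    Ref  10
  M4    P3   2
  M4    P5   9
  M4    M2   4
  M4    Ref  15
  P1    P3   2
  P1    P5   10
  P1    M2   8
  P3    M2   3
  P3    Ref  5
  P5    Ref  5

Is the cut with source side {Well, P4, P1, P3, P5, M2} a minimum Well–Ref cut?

Given cut capacity: 8 + 10 + 5 + 5 = 28.
Augment Well→Ref: bottleneck 8, flow now 8.
Augment Well→P4→Ref: bottleneck 7, flow now 15.
Augment Well→P3→Ref: bottleneck 5, flow now 20.
Augment Well→P5→Ref: bottleneck 5, flow now 25.
No augmenting path remains; maximum flow = 25.
In the residual graph, reachable from Well: {Well, P3, P5, M2}.
Min-cut edges: Well→P4 (7), Well→Ref (8), P3→Ref (5), P5→Ref (5); capacity 7 + 8 + 5 + 5 = 25.
Cut capacity 28 exceeds the max flow 25, so it is not minimum.

No — its capacity is 28, but the minimum cut has capacity 25.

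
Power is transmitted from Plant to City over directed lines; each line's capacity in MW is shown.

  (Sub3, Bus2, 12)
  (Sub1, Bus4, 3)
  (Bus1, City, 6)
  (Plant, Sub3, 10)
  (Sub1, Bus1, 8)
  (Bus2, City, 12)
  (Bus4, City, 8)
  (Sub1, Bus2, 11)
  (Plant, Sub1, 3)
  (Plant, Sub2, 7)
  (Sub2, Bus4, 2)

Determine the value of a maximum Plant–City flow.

15

Augment Plant→Sub2→Bus4→City: bottleneck 2, flow now 2.
Augment Plant→Sub3→Bus2→City: bottleneck 10, flow now 12.
Augment Plant→Sub1→Bus2→City: bottleneck 2, flow now 14.
Augment Plant→Sub1→Bus1→City: bottleneck 1, flow now 15.
No augmenting path remains; maximum flow = 15.
In the residual graph, reachable from Plant: {Plant, Sub2}.
Min-cut edges: Plant→Sub3 (10), Plant→Sub1 (3), Sub2→Bus4 (2); capacity 10 + 3 + 2 = 15.
This cut is saturated, so no flow can exceed 15.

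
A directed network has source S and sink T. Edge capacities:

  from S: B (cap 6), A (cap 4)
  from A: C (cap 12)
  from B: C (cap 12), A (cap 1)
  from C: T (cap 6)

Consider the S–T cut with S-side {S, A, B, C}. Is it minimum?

Yes — it is a minimum cut (capacity 6).

Given cut capacity: 6 = 6.
Augment S→A→C→T: bottleneck 4, flow now 4.
Augment S→B→C→T: bottleneck 2, flow now 6.
No augmenting path remains; maximum flow = 6.
Cut capacity 6 equals the max flow, so it is a minimum cut.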